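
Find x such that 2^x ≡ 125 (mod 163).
45

Baby-step giant-step with step n = ⌈√163⌉ = 13.
Baby steps 2^j mod 163 (j:value) for j=0..12: 0:1, 1:2, 2:4, 3:8, 4:16, 5:32, 6:64, 7:128, 8:93, 9:23, 10:46, 11:92, 12:21.
Giant-step multiplier: 2^(-13) ≡ 2^(162-13) = 2^149 ≡ 66 (mod 163).
Giant steps γ_i = 125·66^i mod 163: γ_0=125, γ_1=100, γ_2=80, γ_3=64 (in table at j=6).
x = i·n + j = 3·13 + 6 = 45.
Check: 2^45 ≡ 125 (mod 163).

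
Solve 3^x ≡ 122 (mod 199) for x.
34

Baby-step giant-step with step n = ⌈√199⌉ = 15.
Baby steps 3^j mod 199 (j:value) for j=0..14: 0:1, 1:3, 2:9, 3:27, 4:81, 5:44, 6:132, 7:197, 8:193, 9:181, 10:145, 11:37, 12:111, 13:134, 14:4.
Giant-step multiplier: 3^(-15) ≡ 3^(198-15) = 3^183 ≡ 83 (mod 199).
Giant steps γ_i = 122·83^i mod 199: γ_0=122, γ_1=176, γ_2=81 (in table at j=4).
x = i·n + j = 2·15 + 4 = 34.
Check: 3^34 ≡ 122 (mod 199).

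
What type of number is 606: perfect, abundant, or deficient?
abundant

Proper divisors of 606: sum = 1 + 2 + 3 + 6 + 101 + 202 + 303 = 618
Since 618 > 606, 606 is abundant.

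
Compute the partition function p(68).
3087735

p(n) counts ways to write n as a sum of positive integers (order ignored).
Euler's pentagonal recurrence: p(k) = p(k-1) + p(k-2) - p(k-5) - p(k-7) + p(k-12) + p(k-15) - ... (offsets j(3j∓1)/2, signs ++--, p(0)=1, p(<0)=0).
DP table for k = 0..67: p(0)=1, p(1)=1, p(2)=2, p(3)=3, p(4)=5, p(5)=7, p(6)=11, p(7)=15, p(8)=22, p(9)=30, p(10)=42, p(11)=56, p(12)=77, p(13)=101, p(14)=135, p(15)=176, p(16)=231, p(17)=297, p(18)=385, p(19)=490, p(20)=627, p(21)=792, p(22)=1002, p(23)=1255, p(24)=1575, p(25)=1958, p(26)=2436, p(27)=3010, p(28)=3718, p(29)=4565, p(30)=5604, p(31)=6842, p(32)=8349, p(33)=10143, p(34)=12310, p(35)=14883, p(36)=17977, p(37)=21637, p(38)=26015, p(39)=31185, p(40)=37338, p(41)=44583, p(42)=53174, p(43)=63261, p(44)=75175, p(45)=89134, p(46)=105558, p(47)=124754, p(48)=147273, p(49)=173525, p(50)=204226, p(51)=239943, p(52)=281589, p(53)=329931, p(54)=386155, p(55)=451276, p(56)=526823, p(57)=614154, p(58)=715220, p(59)=831820, p(60)=966467, p(61)=1121505, p(62)=1300156, p(63)=1505499, p(64)=1741630, p(65)=2012558, p(66)=2323520, p(67)=2679689.
Final step: p(68) = p(67) + p(66) - p(63) - p(61) + p(56) + p(53) - p(46) - p(42) + p(33) + p(28) - p(17) - p(11)
= 2679689 + 2323520 - 1505499 - 1121505 + 526823 + 329931 - 105558 - 53174 + 10143 + 3718 - 297 - 56
= 3087735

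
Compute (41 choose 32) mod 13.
0

Using Lucas' theorem:
Write n=41 and k=32 in base 13:
n in base 13: [3, 2]
k in base 13: [2, 6]
C(41,32) mod 13 = ∏ C(n_i, k_i) mod 13
Digit binomials (mod 13): C(3,2) = 3; C(2,6) = 0 (k_i > n_i)
Product: 3 × 0 = 0 ≡ 0 (mod 13)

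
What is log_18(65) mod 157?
63

Baby-step giant-step with step n = ⌈√157⌉ = 13.
Baby steps 18^j mod 157 (j:value) for j=0..12: 0:1, 1:18, 2:10, 3:23, 4:100, 5:73, 6:58, 7:102, 8:109, 9:78, 10:148, 11:152, 12:67.
Giant-step multiplier: 18^(-13) ≡ 18^(156-13) = 18^143 ≡ 135 (mod 157).
Giant steps γ_i = 65·135^i mod 157: γ_0=65, γ_1=140, γ_2=60, γ_3=93, γ_4=152 (in table at j=11).
x = i·n + j = 4·13 + 11 = 63.
Check: 18^63 ≡ 65 (mod 157).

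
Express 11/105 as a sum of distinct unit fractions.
1/10 + 1/210

Greedy algorithm:
11/105: ceiling(105/11) = 10, use 1/10
1/210: ceiling(210/1) = 210, use 1/210
Result: 11/105 = 1/10 + 1/210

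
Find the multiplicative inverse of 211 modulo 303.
247

gcd(211, 303) = 1, so the inverse exists.
Extended Euclidean algorithm on (303, 211):
303 = 1 × 211 + 92  ⟹  92 = (1)·303 + (-1)·211
211 = 2 × 92 + 27  ⟹  27 = (-2)·303 + (3)·211
92 = 3 × 27 + 11  ⟹  11 = (7)·303 + (-10)·211
27 = 2 × 11 + 5  ⟹  5 = (-16)·303 + (23)·211
11 = 2 × 5 + 1  ⟹  1 = (39)·303 + (-56)·211
So (-56)·211 ≡ 1 (mod 303), i.e. 211^(-1) ≡ -56 ≡ 247 (mod 303).
Check: 211 × 247 = 52117 ≡ 1 (mod 303)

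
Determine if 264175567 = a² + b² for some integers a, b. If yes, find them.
Not possible

Factorization: 264175567 = 61 × 163^3
By Fermat: n is sum of two squares iff every prime p ≡ 3 (mod 4) appears to even power.
Prime(s) ≡ 3 (mod 4) with odd exponent: [(163, 3)]
Therefore 264175567 cannot be expressed as a² + b².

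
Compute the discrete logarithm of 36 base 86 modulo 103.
100

Baby-step giant-step with step n = ⌈√103⌉ = 11.
Baby steps 86^j mod 103 (j:value) for j=0..10: 0:1, 1:86, 2:83, 3:31, 4:91, 5:101, 6:34, 7:40, 8:41, 9:24, 10:4.
Giant-step multiplier: 86^(-11) ≡ 86^(102-11) = 86^91 ≡ 53 (mod 103).
Giant steps γ_i = 36·53^i mod 103: γ_0=36, γ_1=54, γ_2=81, γ_3=70, γ_4=2, γ_5=3, γ_6=56, γ_7=84, γ_8=23, γ_9=86 (in table at j=1).
x = i·n + j = 9·11 + 1 = 100.
Check: 86^100 ≡ 36 (mod 103).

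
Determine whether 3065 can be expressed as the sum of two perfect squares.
16² + 53² (a=16, b=53)

Factorization: 3065 = 5 × 613
By Fermat: n is sum of two squares iff every prime p ≡ 3 (mod 4) appears to even power.
All primes ≡ 3 (mod 4) appear to even power.
Search a = 0, 1, 2, … for 3065 - a² a perfect square: first hit at a = 16: 3065 - 256 = 2809 = 53².
3065 = 16² + 53² = 256 + 2809 ✓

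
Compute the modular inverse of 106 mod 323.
64

gcd(106, 323) = 1, so the inverse exists.
Extended Euclidean algorithm on (323, 106):
323 = 3 × 106 + 5  ⟹  5 = (1)·323 + (-3)·106
106 = 21 × 5 + 1  ⟹  1 = (-21)·323 + (64)·106
So (64)·106 ≡ 1 (mod 323), i.e. 106^(-1) ≡ 64 (mod 323).
Check: 106 × 64 = 6784 ≡ 1 (mod 323)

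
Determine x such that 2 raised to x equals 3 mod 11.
8

Baby-step giant-step with step n = ⌈√11⌉ = 4.
Baby steps 2^j mod 11 (j:value) for j=0..3: 0:1, 1:2, 2:4, 3:8.
Giant-step multiplier: 2^(-4) ≡ 2^(10-4) = 2^6 ≡ 9 (mod 11).
Giant steps γ_i = 3·9^i mod 11: γ_0=3, γ_1=5, γ_2=1 (in table at j=0).
x = i·n + j = 2·4 + 0 = 8.
Check: 2^8 ≡ 3 (mod 11).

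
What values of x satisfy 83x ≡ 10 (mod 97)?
x ≡ 27 (mod 97)

gcd(83, 97) = 1, which divides 10, so solutions exist.
Find 83^(-1) mod 97 by the extended Euclidean algorithm:
97 = 1 × 83 + 14  ⟹  14 = (1)·97 + (-1)·83
83 = 5 × 14 + 13  ⟹  13 = (-5)·97 + (6)·83
14 = 1 × 13 + 1  ⟹  1 = (6)·97 + (-7)·83
So (-7)·83 ≡ 1 (mod 97), i.e. 83^(-1) ≡ -7 ≡ 90 (mod 97).
x ≡ 90 × 10 = 900 ≡ 27 (mod 97).
Check: 83 × 27 = 2241 ≡ 10 (mod 97).
Unique solution: x ≡ 27 (mod 97)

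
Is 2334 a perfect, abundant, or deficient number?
abundant

Proper divisors of 2334: sum = 1 + 2 + 3 + 6 + 389 + 778 + 1167 = 2346
Since 2346 > 2334, 2334 is abundant.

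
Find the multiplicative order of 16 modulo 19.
9

19 is prime, so ord(16) divides φ(19) = 18.
Divisors of 18: 1, 2, 3, 6, 9, 18.
Repeated squaring: 16^1 ≡ 16, 16^2 ≡ 9, 16^4 ≡ 5, 16^8 ≡ 6, 16^16 ≡ 17 (mod 19).
Test 16^d mod 19 for each divisor d in increasing order:
16^1 ≡ 16
16^2 ≡ 9
16^3 = 16^2·16^1 ≡ 11
16^6 = 16^4·16^2 ≡ 7
16^9 = 16^8·16^1 ≡ 1  ← first divisor giving 1
The order is 9.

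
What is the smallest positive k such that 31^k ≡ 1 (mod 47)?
46

47 is prime, so ord(31) divides φ(47) = 46.
Divisors of 46: 1, 2, 23, 46.
Repeated squaring: 31^1 ≡ 31, 31^2 ≡ 21, 31^4 ≡ 18, 31^8 ≡ 42, 31^16 ≡ 25, 31^32 ≡ 14 (mod 47).
Test 31^d mod 47 for each divisor d in increasing order:
31^1 ≡ 31
31^2 ≡ 21
31^23 = 31^16·31^4·31^2·31^1 ≡ 46
31^46 = 31^32·31^8·31^4·31^2 ≡ 1  ← first divisor giving 1
The order is 46.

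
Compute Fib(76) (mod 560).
67

Matrix identity: Q^n = [[F_(n+1), F_n], [F_n, F_(n-1)]] with Q = [[1,1],[1,0]].
n = 76 = 1001100₂. Square-and-multiply, entries mod 560:
Q^1 = [[1,1],[1,0]]
Q^2 = (Q^1)² = [[2,1],[1,1]]
Q^4 = (Q^2)² = [[5,3],[3,2]]
Q^9 = (Q^4)²·Q = [[55,34],[34,21]]
Q^19 = (Q^9)²·Q = [[45,261],[261,344]]
Q^38 = (Q^19)² = [[146,169],[169,537]]
Q^76 = (Q^38)² = [[37,67],[67,530]]
F_76 mod 560 = Q^76[0][1] = 67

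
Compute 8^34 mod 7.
1

Repeated squaring. Binary of 34 = 100010.
8^1 ≡ 1 (mod 7); 8^2 ≡ 1 (mod 7); 8^4 ≡ 1 (mod 7); 8^8 ≡ 1 (mod 7); 8^16 ≡ 1 (mod 7); 8^32 ≡ 1 (mod 7)
8^34 = 8^2 × 8^32 ≡ 1 (mod 7)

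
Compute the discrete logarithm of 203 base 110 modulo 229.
108

Baby-step giant-step with step n = ⌈√229⌉ = 16.
Baby steps 110^j mod 229 (j:value) for j=0..15: 0:1, 1:110, 2:192, 3:52, 4:224, 5:137, 6:185, 7:198, 8:25, 9:2, 10:220, 11:155, 12:104, 13:219, 14:45, 15:141.
Giant-step multiplier: 110^(-16) ≡ 110^(228-16) = 110^212 ≡ 48 (mod 229).
Giant steps γ_i = 203·48^i mod 229: γ_0=203, γ_1=126, γ_2=94, γ_3=161, γ_4=171, γ_5=193, γ_6=104 (in table at j=12).
x = i·n + j = 6·16 + 12 = 108.
Check: 110^108 ≡ 203 (mod 229).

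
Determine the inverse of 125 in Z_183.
41

gcd(125, 183) = 1, so the inverse exists.
Extended Euclidean algorithm on (183, 125):
183 = 1 × 125 + 58  ⟹  58 = (1)·183 + (-1)·125
125 = 2 × 58 + 9  ⟹  9 = (-2)·183 + (3)·125
58 = 6 × 9 + 4  ⟹  4 = (13)·183 + (-19)·125
9 = 2 × 4 + 1  ⟹  1 = (-28)·183 + (41)·125
So (41)·125 ≡ 1 (mod 183), i.e. 125^(-1) ≡ 41 (mod 183).
Check: 125 × 41 = 5125 ≡ 1 (mod 183)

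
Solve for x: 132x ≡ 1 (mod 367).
114

gcd(132, 367) = 1, so the inverse exists.
Extended Euclidean algorithm on (367, 132):
367 = 2 × 132 + 103  ⟹  103 = (1)·367 + (-2)·132
132 = 1 × 103 + 29  ⟹  29 = (-1)·367 + (3)·132
103 = 3 × 29 + 16  ⟹  16 = (4)·367 + (-11)·132
29 = 1 × 16 + 13  ⟹  13 = (-5)·367 + (14)·132
16 = 1 × 13 + 3  ⟹  3 = (9)·367 + (-25)·132
13 = 4 × 3 + 1  ⟹  1 = (-41)·367 + (114)·132
So (114)·132 ≡ 1 (mod 367), i.e. 132^(-1) ≡ 114 (mod 367).
Check: 132 × 114 = 15048 ≡ 1 (mod 367)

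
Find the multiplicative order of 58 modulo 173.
172

173 is prime, so ord(58) divides φ(173) = 172.
Divisors of 172: 1, 2, 4, 43, 86, 172.
Repeated squaring: 58^1 ≡ 58, 58^2 ≡ 77, 58^4 ≡ 47, 58^8 ≡ 133, 58^16 ≡ 43, 58^32 ≡ 119, 58^64 ≡ 148, 58^128 ≡ 106 (mod 173).
Test 58^d mod 173 for each divisor d in increasing order:
58^1 ≡ 58
58^2 ≡ 77
58^4 ≡ 47
58^43 = 58^32·58^8·58^2·58^1 ≡ 80
58^86 = 58^64·58^16·58^4·58^2 ≡ 172
58^172 = 58^128·58^32·58^8·58^4 ≡ 1  ← first divisor giving 1
The order is 172.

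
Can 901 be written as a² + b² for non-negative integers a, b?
1² + 30² (a=1, b=30)

Factorization: 901 = 17 × 53
By Fermat: n is sum of two squares iff every prime p ≡ 3 (mod 4) appears to even power.
All primes ≡ 3 (mod 4) appear to even power.
Search a = 0, 1, 2, … for 901 - a² a perfect square: first hit at a = 1: 901 - 1 = 900 = 30².
901 = 1² + 30² = 1 + 900 ✓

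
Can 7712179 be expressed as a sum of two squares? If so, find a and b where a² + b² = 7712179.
Not possible

Factorization: 7712179 = 43^3 × 97
By Fermat: n is sum of two squares iff every prime p ≡ 3 (mod 4) appears to even power.
Prime(s) ≡ 3 (mod 4) with odd exponent: [(43, 3)]
Therefore 7712179 cannot be expressed as a² + b².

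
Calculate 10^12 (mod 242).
232

Repeated squaring. Binary of 12 = 1100.
10^1 ≡ 10 (mod 242); 10^2 ≡ 100 (mod 242); 10^4 ≡ 78 (mod 242); 10^8 ≡ 34 (mod 242)
10^12 = 10^4 × 10^8 ≡ 232 (mod 242)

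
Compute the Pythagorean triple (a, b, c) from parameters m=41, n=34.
(525, 2788, 2837)

Euclid's formula: a = m² - n², b = 2mn, c = m² + n²
m = 41, n = 34
a = 41² - 34² = 1681 - 1156 = 525
b = 2 × 41 × 34 = 2788
c = 41² + 34² = 1681 + 1156 = 2837
Verification: 525² + 2788² = 275625 + 7772944 = 8048569 = 2837² ✓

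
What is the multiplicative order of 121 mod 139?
69

139 is prime, so ord(121) divides φ(139) = 138.
Divisors of 138: 1, 2, 3, 6, 23, 46, 69, 138.
Repeated squaring: 121^1 ≡ 121, 121^2 ≡ 46, 121^4 ≡ 31, 121^8 ≡ 127, 121^16 ≡ 5, 121^32 ≡ 25, 121^64 ≡ 69, 121^128 ≡ 35 (mod 139).
Test 121^d mod 139 for each divisor d in increasing order:
121^1 ≡ 121
121^2 ≡ 46
121^3 = 121^2·121^1 ≡ 6
121^6 = 121^4·121^2 ≡ 36
121^23 = 121^16·121^4·121^2·121^1 ≡ 96
121^46 = 121^32·121^8·121^4·121^2 ≡ 42
121^69 = 121^64·121^4·121^1 ≡ 1  ← first divisor giving 1
The order is 69.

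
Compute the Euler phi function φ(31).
30

31 = 31
φ(n) = n × ∏(1 - 1/p) for each prime p dividing n
φ(31) = 31 × (1 - 1/31) = 30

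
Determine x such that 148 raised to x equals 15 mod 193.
109

Baby-step giant-step with step n = ⌈√193⌉ = 14.
Baby steps 148^j mod 193 (j:value) for j=0..13: 0:1, 1:148, 2:95, 3:164, 4:147, 5:140, 6:69, 7:176, 8:186, 9:122, 10:107, 11:10, 12:129, 13:178.
Giant-step multiplier: 148^(-14) ≡ 148^(192-14) = 148^178 ≡ 191 (mod 193).
Giant steps γ_i = 15·191^i mod 193: γ_0=15, γ_1=163, γ_2=60, γ_3=73, γ_4=47, γ_5=99, γ_6=188, γ_7=10 (in table at j=11).
x = i·n + j = 7·14 + 11 = 109.
Check: 148^109 ≡ 15 (mod 193).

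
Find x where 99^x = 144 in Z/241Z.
196

Baby-step giant-step with step n = ⌈√241⌉ = 16.
Baby steps 99^j mod 241 (j:value) for j=0..15: 0:1, 1:99, 2:161, 3:33, 4:134, 5:11, 6:125, 7:84, 8:122, 9:28, 10:121, 11:170, 12:201, 13:137, 14:67, 15:126.
Giant-step multiplier: 99^(-16) ≡ 99^(240-16) = 99^224 ≡ 54 (mod 241).
Giant steps γ_i = 144·54^i mod 241: γ_0=144, γ_1=64, γ_2=82, γ_3=90, γ_4=40, γ_5=232, γ_6=237, γ_7=25, γ_8=145, γ_9=118, γ_10=106, γ_11=181, γ_12=134 (in table at j=4).
x = i·n + j = 12·16 + 4 = 196.
Check: 99^196 ≡ 144 (mod 241).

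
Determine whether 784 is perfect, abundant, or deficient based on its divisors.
abundant

Proper divisors of 784: sum = 1 + 2 + 4 + 7 + 8 + 14 + 16 + 28 + 49 + 56 + 98 + 112 + 196 + 392 = 983
Since 983 > 784, 784 is abundant.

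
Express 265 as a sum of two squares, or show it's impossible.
3² + 16² (a=3, b=16)

Factorization: 265 = 5 × 53
By Fermat: n is sum of two squares iff every prime p ≡ 3 (mod 4) appears to even power.
All primes ≡ 3 (mod 4) appear to even power.
Search a = 0, 1, 2, … for 265 - a² a perfect square: first hit at a = 3: 265 - 9 = 256 = 16².
265 = 3² + 16² = 9 + 256 ✓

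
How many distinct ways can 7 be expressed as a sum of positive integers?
15

p(n) counts ways to write n as a sum of positive integers (order ignored).
Examples: 7; 6 + 1; 5 + 2; 5 + 1 + 1; 4 + 3; ... (15 total)
p(7) = 15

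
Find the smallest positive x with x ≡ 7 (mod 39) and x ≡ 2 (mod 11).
46

Using Chinese Remainder Theorem:
M = 39 × 11 = 429
M1 = 11, M2 = 39
y1 = 11^(-1) mod 39 = 32
y2 = 39^(-1) mod 11 = 2
x = (7×11×32 + 2×39×2) mod 429 = 46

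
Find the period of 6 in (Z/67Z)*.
33

67 is prime, so ord(6) divides φ(67) = 66.
Divisors of 66: 1, 2, 3, 6, 11, 22, 33, 66.
Repeated squaring: 6^1 ≡ 6, 6^2 ≡ 36, 6^4 ≡ 23, 6^8 ≡ 60, 6^16 ≡ 49, 6^32 ≡ 56, 6^64 ≡ 54 (mod 67).
Test 6^d mod 67 for each divisor d in increasing order:
6^1 ≡ 6
6^2 ≡ 36
6^3 = 6^2·6^1 ≡ 15
6^6 = 6^4·6^2 ≡ 24
6^11 = 6^8·6^2·6^1 ≡ 29
6^22 = 6^16·6^4·6^2 ≡ 37
6^33 = 6^32·6^1 ≡ 1  ← first divisor giving 1
The order is 33.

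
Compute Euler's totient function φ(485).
384

485 = 5 × 97
φ(n) = n × ∏(1 - 1/p) for each prime p dividing n
φ(485) = 485 × (1 - 1/5) × (1 - 1/97) = 384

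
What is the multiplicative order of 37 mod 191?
38

191 is prime, so ord(37) divides φ(191) = 190.
Divisors of 190: 1, 2, 5, 10, 19, 38, 95, 190.
Repeated squaring: 37^1 ≡ 37, 37^2 ≡ 32, 37^4 ≡ 69, 37^8 ≡ 177, 37^16 ≡ 5, 37^32 ≡ 25, 37^64 ≡ 52, 37^128 ≡ 30 (mod 191).
Test 37^d mod 191 for each divisor d in increasing order:
37^1 ≡ 37
37^2 ≡ 32
37^5 = 37^4·37^1 ≡ 70
37^10 = 37^8·37^2 ≡ 125
37^19 = 37^16·37^2·37^1 ≡ 190
37^38 = 37^32·37^4·37^2 ≡ 1  ← first divisor giving 1
The order is 38.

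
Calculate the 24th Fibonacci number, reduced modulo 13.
10

Matrix identity: Q^n = [[F_(n+1), F_n], [F_n, F_(n-1)]] with Q = [[1,1],[1,0]].
n = 24 = 11000₂. Square-and-multiply, entries mod 13:
Q^1 = [[1,1],[1,0]]
Q^3 = (Q^1)²·Q = [[3,2],[2,1]]
Q^6 = (Q^3)² = [[0,8],[8,5]]
Q^12 = (Q^6)² = [[12,1],[1,11]]
Q^24 = (Q^12)² = [[2,10],[10,5]]
F_24 mod 13 = Q^24[0][1] = 10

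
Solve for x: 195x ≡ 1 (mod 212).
187

gcd(195, 212) = 1, so the inverse exists.
Extended Euclidean algorithm on (212, 195):
212 = 1 × 195 + 17  ⟹  17 = (1)·212 + (-1)·195
195 = 11 × 17 + 8  ⟹  8 = (-11)·212 + (12)·195
17 = 2 × 8 + 1  ⟹  1 = (23)·212 + (-25)·195
So (-25)·195 ≡ 1 (mod 212), i.e. 195^(-1) ≡ -25 ≡ 187 (mod 212).
Check: 195 × 187 = 36465 ≡ 1 (mod 212)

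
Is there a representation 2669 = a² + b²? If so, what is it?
13² + 50² (a=13, b=50)

Factorization: 2669 = 17 × 157
By Fermat: n is sum of two squares iff every prime p ≡ 3 (mod 4) appears to even power.
All primes ≡ 3 (mod 4) appear to even power.
Search a = 0, 1, 2, … for 2669 - a² a perfect square: first hit at a = 13: 2669 - 169 = 2500 = 50².
2669 = 13² + 50² = 169 + 2500 ✓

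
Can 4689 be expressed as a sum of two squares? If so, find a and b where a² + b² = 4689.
33² + 60² (a=33, b=60)

Factorization: 4689 = 3^2 × 521
By Fermat: n is sum of two squares iff every prime p ≡ 3 (mod 4) appears to even power.
All primes ≡ 3 (mod 4) appear to even power.
Search a = 0, 1, 2, … for 4689 - a² a perfect square: first hit at a = 33: 4689 - 1089 = 3600 = 60².
4689 = 33² + 60² = 1089 + 3600 ✓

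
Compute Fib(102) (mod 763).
428

Matrix identity: Q^n = [[F_(n+1), F_n], [F_n, F_(n-1)]] with Q = [[1,1],[1,0]].
n = 102 = 1100110₂. Square-and-multiply, entries mod 763:
Q^1 = [[1,1],[1,0]]
Q^3 = (Q^1)²·Q = [[3,2],[2,1]]
Q^6 = (Q^3)² = [[13,8],[8,5]]
Q^12 = (Q^6)² = [[233,144],[144,89]]
Q^25 = (Q^12)²·Q = [[76,251],[251,588]]
Q^51 = (Q^25)²·Q = [[437,107],[107,330]]
Q^102 = (Q^51)² = [[223,428],[428,558]]
F_102 mod 763 = Q^102[0][1] = 428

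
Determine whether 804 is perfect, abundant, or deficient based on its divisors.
abundant

Proper divisors of 804: sum = 1 + 2 + 3 + 4 + 6 + 12 + 67 + 134 + 201 + 268 + 402 = 1100
Since 1100 > 804, 804 is abundant.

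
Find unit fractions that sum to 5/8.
1/2 + 1/8

Greedy algorithm:
5/8: ceiling(8/5) = 2, use 1/2
1/8: ceiling(8/1) = 8, use 1/8
Result: 5/8 = 1/2 + 1/8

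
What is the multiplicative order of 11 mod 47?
46

47 is prime, so ord(11) divides φ(47) = 46.
Divisors of 46: 1, 2, 23, 46.
Repeated squaring: 11^1 ≡ 11, 11^2 ≡ 27, 11^4 ≡ 24, 11^8 ≡ 12, 11^16 ≡ 3, 11^32 ≡ 9 (mod 47).
Test 11^d mod 47 for each divisor d in increasing order:
11^1 ≡ 11
11^2 ≡ 27
11^23 = 11^16·11^4·11^2·11^1 ≡ 46
11^46 = 11^32·11^8·11^4·11^2 ≡ 1  ← first divisor giving 1
The order is 46.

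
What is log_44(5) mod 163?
159

Baby-step giant-step with step n = ⌈√163⌉ = 13.
Baby steps 44^j mod 163 (j:value) for j=0..12: 0:1, 1:44, 2:143, 3:98, 4:74, 5:159, 6:150, 7:80, 8:97, 9:30, 10:16, 11:52, 12:6.
Giant-step multiplier: 44^(-13) ≡ 44^(162-13) = 44^149 ≡ 92 (mod 163).
Giant steps γ_i = 5·92^i mod 163: γ_0=5, γ_1=134, γ_2=103, γ_3=22, γ_4=68, γ_5=62, γ_6=162, γ_7=71, γ_8=12, γ_9=126, γ_10=19, γ_11=118, γ_12=98 (in table at j=3).
x = i·n + j = 12·13 + 3 = 159.
Check: 44^159 ≡ 5 (mod 163).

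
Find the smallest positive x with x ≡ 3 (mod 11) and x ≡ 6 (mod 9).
69

Using Chinese Remainder Theorem:
M = 11 × 9 = 99
M1 = 9, M2 = 11
y1 = 9^(-1) mod 11 = 5
y2 = 11^(-1) mod 9 = 5
x = (3×9×5 + 6×11×5) mod 99 = 69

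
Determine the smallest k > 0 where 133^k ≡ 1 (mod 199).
198

199 is prime, so ord(133) divides φ(199) = 198.
Divisors of 198: 1, 2, 3, 6, 9, 11, 18, 22, 33, 66, 99, 198.
Repeated squaring: 133^1 ≡ 133, 133^2 ≡ 177, 133^4 ≡ 86, 133^8 ≡ 33, 133^16 ≡ 94, 133^32 ≡ 80, 133^64 ≡ 32, 133^128 ≡ 29 (mod 199).
Test 133^d mod 199 for each divisor d in increasing order:
133^1 ≡ 133
133^2 ≡ 177
133^3 = 133^2·133^1 ≡ 59
133^6 = 133^4·133^2 ≡ 98
133^9 = 133^8·133^1 ≡ 11
133^11 = 133^8·133^2·133^1 ≡ 156
133^18 = 133^16·133^2 ≡ 121
133^22 = 133^16·133^4·133^2 ≡ 58
133^33 = 133^32·133^1 ≡ 93
133^66 = 133^64·133^2 ≡ 92
133^99 = 133^64·133^32·133^2·133^1 ≡ 198
133^198 = 133^128·133^64·133^4·133^2 ≡ 1  ← first divisor giving 1
The order is 198.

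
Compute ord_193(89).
64

193 is prime, so ord(89) divides φ(193) = 192.
Divisors of 192: 1, 2, 3, 4, 6, 8, 12, 16, 24, 32, 48, 64, 96, 192.
Repeated squaring: 89^1 ≡ 89, 89^2 ≡ 8, 89^4 ≡ 64, 89^8 ≡ 43, 89^16 ≡ 112, 89^32 ≡ 192, 89^64 ≡ 1, 89^128 ≡ 1 (mod 193).
Test 89^d mod 193 for each divisor d in increasing order:
89^1 ≡ 89
89^2 ≡ 8
89^3 = 89^2·89^1 ≡ 133
89^4 ≡ 64
89^6 = 89^4·89^2 ≡ 126
89^8 ≡ 43
89^12 = 89^8·89^4 ≡ 50
89^16 ≡ 112
89^24 = 89^16·89^8 ≡ 184
89^32 ≡ 192
89^48 = 89^32·89^16 ≡ 81
89^64 ≡ 1  ← first divisor giving 1
The order is 64.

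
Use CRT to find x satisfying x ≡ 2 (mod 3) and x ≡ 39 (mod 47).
86

Using Chinese Remainder Theorem:
M = 3 × 47 = 141
M1 = 47, M2 = 3
y1 = 47^(-1) mod 3 = 2
y2 = 3^(-1) mod 47 = 16
x = (2×47×2 + 39×3×16) mod 141 = 86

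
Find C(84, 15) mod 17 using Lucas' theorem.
16

Using Lucas' theorem:
Write n=84 and k=15 in base 17:
n in base 17: [4, 16]
k in base 17: [0, 15]
C(84,15) mod 17 = ∏ C(n_i, k_i) mod 17
Digit binomials (mod 17): C(4,0) = 1; C(16,15) = 16
Product: 1 × 16 = 16 ≡ 16 (mod 17)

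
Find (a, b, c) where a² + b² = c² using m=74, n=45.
(3451, 6660, 7501)

Euclid's formula: a = m² - n², b = 2mn, c = m² + n²
m = 74, n = 45
a = 74² - 45² = 5476 - 2025 = 3451
b = 2 × 74 × 45 = 6660
c = 74² + 45² = 5476 + 2025 = 7501
Verification: 3451² + 6660² = 11909401 + 44355600 = 56265001 = 7501² ✓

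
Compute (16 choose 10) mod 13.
0

Using Lucas' theorem:
Write n=16 and k=10 in base 13:
n in base 13: [1, 3]
k in base 13: [0, 10]
C(16,10) mod 13 = ∏ C(n_i, k_i) mod 13
Digit binomials (mod 13): C(1,0) = 1; C(3,10) = 0 (k_i > n_i)
Product: 1 × 0 = 0 ≡ 0 (mod 13)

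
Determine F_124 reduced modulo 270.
93

Matrix identity: Q^n = [[F_(n+1), F_n], [F_n, F_(n-1)]] with Q = [[1,1],[1,0]].
n = 124 = 1111100₂. Square-and-multiply, entries mod 270:
Q^1 = [[1,1],[1,0]]
Q^3 = (Q^1)²·Q = [[3,2],[2,1]]
Q^7 = (Q^3)²·Q = [[21,13],[13,8]]
Q^15 = (Q^7)²·Q = [[177,70],[70,107]]
Q^31 = (Q^15)²·Q = [[219,49],[49,170]]
Q^62 = (Q^31)² = [[142,161],[161,251]]
Q^124 = (Q^62)² = [[185,93],[93,92]]
F_124 mod 270 = Q^124[0][1] = 93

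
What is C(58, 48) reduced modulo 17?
0

Using Lucas' theorem:
Write n=58 and k=48 in base 17:
n in base 17: [3, 7]
k in base 17: [2, 14]
C(58,48) mod 17 = ∏ C(n_i, k_i) mod 17
Digit binomials (mod 17): C(3,2) = 3; C(7,14) = 0 (k_i > n_i)
Product: 3 × 0 = 0 ≡ 0 (mod 17)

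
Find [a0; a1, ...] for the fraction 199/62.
[3; 4, 1, 3, 3]

Euclidean algorithm steps:
199 = 3 × 62 + 13
62 = 4 × 13 + 10
13 = 1 × 10 + 3
10 = 3 × 3 + 1
3 = 3 × 1 + 0
Continued fraction: [3; 4, 1, 3, 3]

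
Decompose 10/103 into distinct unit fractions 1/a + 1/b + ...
1/11 + 1/162 + 1/183546

Greedy algorithm:
10/103: ceiling(103/10) = 11, use 1/11
7/1133: ceiling(1133/7) = 162, use 1/162
1/183546: ceiling(183546/1) = 183546, use 1/183546
Result: 10/103 = 1/11 + 1/162 + 1/183546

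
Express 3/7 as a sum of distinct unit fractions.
1/3 + 1/11 + 1/231

Greedy algorithm:
3/7: ceiling(7/3) = 3, use 1/3
2/21: ceiling(21/2) = 11, use 1/11
1/231: ceiling(231/1) = 231, use 1/231
Result: 3/7 = 1/3 + 1/11 + 1/231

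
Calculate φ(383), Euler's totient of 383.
382

383 = 383
φ(n) = n × ∏(1 - 1/p) for each prime p dividing n
φ(383) = 383 × (1 - 1/383) = 382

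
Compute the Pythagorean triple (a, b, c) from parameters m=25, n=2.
(621, 100, 629)

Euclid's formula: a = m² - n², b = 2mn, c = m² + n²
m = 25, n = 2
a = 25² - 2² = 625 - 4 = 621
b = 2 × 25 × 2 = 100
c = 25² + 2² = 625 + 4 = 629
Verification: 621² + 100² = 385641 + 10000 = 395641 = 629² ✓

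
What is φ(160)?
64

160 = 2^5 × 5
φ(n) = n × ∏(1 - 1/p) for each prime p dividing n
φ(160) = 160 × (1 - 1/2) × (1 - 1/5) = 64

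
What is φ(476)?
192

476 = 2^2 × 7 × 17
φ(n) = n × ∏(1 - 1/p) for each prime p dividing n
φ(476) = 476 × (1 - 1/2) × (1 - 1/7) × (1 - 1/17) = 192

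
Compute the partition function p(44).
75175

p(n) counts ways to write n as a sum of positive integers (order ignored).
Euler's pentagonal recurrence: p(k) = p(k-1) + p(k-2) - p(k-5) - p(k-7) + p(k-12) + p(k-15) - ... (offsets j(3j∓1)/2, signs ++--, p(0)=1, p(<0)=0).
DP table for k = 0..43: p(0)=1, p(1)=1, p(2)=2, p(3)=3, p(4)=5, p(5)=7, p(6)=11, p(7)=15, p(8)=22, p(9)=30, p(10)=42, p(11)=56, p(12)=77, p(13)=101, p(14)=135, p(15)=176, p(16)=231, p(17)=297, p(18)=385, p(19)=490, p(20)=627, p(21)=792, p(22)=1002, p(23)=1255, p(24)=1575, p(25)=1958, p(26)=2436, p(27)=3010, p(28)=3718, p(29)=4565, p(30)=5604, p(31)=6842, p(32)=8349, p(33)=10143, p(34)=12310, p(35)=14883, p(36)=17977, p(37)=21637, p(38)=26015, p(39)=31185, p(40)=37338, p(41)=44583, p(42)=53174, p(43)=63261.
Final step: p(44) = p(43) + p(42) - p(39) - p(37) + p(32) + p(29) - p(22) - p(18) + p(9) + p(4)
= 63261 + 53174 - 31185 - 21637 + 8349 + 4565 - 1002 - 385 + 30 + 5
= 75175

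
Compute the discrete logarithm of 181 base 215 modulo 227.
182

Baby-step giant-step with step n = ⌈√227⌉ = 16.
Baby steps 215^j mod 227 (j:value) for j=0..15: 0:1, 1:215, 2:144, 3:88, 4:79, 5:187, 6:26, 7:142, 8:112, 9:18, 10:11, 11:95, 12:222, 13:60, 14:188, 15:14.
Giant-step multiplier: 215^(-16) ≡ 215^(226-16) = 215^210 ≡ 177 (mod 227).
Giant steps γ_i = 181·177^i mod 227: γ_0=181, γ_1=30, γ_2=89, γ_3=90, γ_4=40, γ_5=43, γ_6=120, γ_7=129, γ_8=133, γ_9=160, γ_10=172, γ_11=26 (in table at j=6).
x = i·n + j = 11·16 + 6 = 182.
Check: 215^182 ≡ 181 (mod 227).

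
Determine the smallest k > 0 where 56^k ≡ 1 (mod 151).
150

151 is prime, so ord(56) divides φ(151) = 150.
Divisors of 150: 1, 2, 3, 5, 6, 10, 15, 25, 30, 50, 75, 150.
Repeated squaring: 56^1 ≡ 56, 56^2 ≡ 116, 56^4 ≡ 17, 56^8 ≡ 138, 56^16 ≡ 18, 56^32 ≡ 22, 56^64 ≡ 31, 56^128 ≡ 55 (mod 151).
Test 56^d mod 151 for each divisor d in increasing order:
56^1 ≡ 56
56^2 ≡ 116
56^3 = 56^2·56^1 ≡ 3
56^5 = 56^4·56^1 ≡ 46
56^6 = 56^4·56^2 ≡ 9
56^10 = 56^8·56^2 ≡ 2
56^15 = 56^8·56^4·56^2·56^1 ≡ 92
56^25 = 56^16·56^8·56^1 ≡ 33
56^30 = 56^16·56^8·56^4·56^2 ≡ 8
56^50 = 56^32·56^16·56^2 ≡ 32
56^75 = 56^64·56^8·56^2·56^1 ≡ 150
56^150 = 56^128·56^16·56^4·56^2 ≡ 1  ← first divisor giving 1
The order is 150.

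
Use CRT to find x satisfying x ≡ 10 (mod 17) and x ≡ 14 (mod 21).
350

Using Chinese Remainder Theorem:
M = 17 × 21 = 357
M1 = 21, M2 = 17
y1 = 21^(-1) mod 17 = 13
y2 = 17^(-1) mod 21 = 5
x = (10×21×13 + 14×17×5) mod 357 = 350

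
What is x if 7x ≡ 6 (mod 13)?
x ≡ 12 (mod 13)

gcd(7, 13) = 1, which divides 6, so solutions exist.
Find 7^(-1) mod 13 by the extended Euclidean algorithm:
13 = 1 × 7 + 6  ⟹  6 = (1)·13 + (-1)·7
7 = 1 × 6 + 1  ⟹  1 = (-1)·13 + (2)·7
So (2)·7 ≡ 1 (mod 13), i.e. 7^(-1) ≡ 2 (mod 13).
x ≡ 2 × 6 = 12 ≡ 12 (mod 13).
Check: 7 × 12 = 84 ≡ 6 (mod 13).
Unique solution: x ≡ 12 (mod 13)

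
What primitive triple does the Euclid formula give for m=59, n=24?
(2905, 2832, 4057)

Euclid's formula: a = m² - n², b = 2mn, c = m² + n²
m = 59, n = 24
a = 59² - 24² = 3481 - 576 = 2905
b = 2 × 59 × 24 = 2832
c = 59² + 24² = 3481 + 576 = 4057
Verification: 2905² + 2832² = 8439025 + 8020224 = 16459249 = 4057² ✓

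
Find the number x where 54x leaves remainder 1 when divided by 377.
7

gcd(54, 377) = 1, so the inverse exists.
Extended Euclidean algorithm on (377, 54):
377 = 6 × 54 + 53  ⟹  53 = (1)·377 + (-6)·54
54 = 1 × 53 + 1  ⟹  1 = (-1)·377 + (7)·54
So (7)·54 ≡ 1 (mod 377), i.e. 54^(-1) ≡ 7 (mod 377).
Check: 54 × 7 = 378 ≡ 1 (mod 377)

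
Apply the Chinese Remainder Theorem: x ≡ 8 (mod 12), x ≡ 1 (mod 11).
56

Using Chinese Remainder Theorem:
M = 12 × 11 = 132
M1 = 11, M2 = 12
y1 = 11^(-1) mod 12 = 11
y2 = 12^(-1) mod 11 = 1
x = (8×11×11 + 1×12×1) mod 132 = 56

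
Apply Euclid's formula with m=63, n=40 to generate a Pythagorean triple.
(2369, 5040, 5569)

Euclid's formula: a = m² - n², b = 2mn, c = m² + n²
m = 63, n = 40
a = 63² - 40² = 3969 - 1600 = 2369
b = 2 × 63 × 40 = 5040
c = 63² + 40² = 3969 + 1600 = 5569
Verification: 2369² + 5040² = 5612161 + 25401600 = 31013761 = 5569² ✓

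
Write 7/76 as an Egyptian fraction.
1/11 + 1/836

Greedy algorithm:
7/76: ceiling(76/7) = 11, use 1/11
1/836: ceiling(836/1) = 836, use 1/836
Result: 7/76 = 1/11 + 1/836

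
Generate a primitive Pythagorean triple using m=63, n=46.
(1853, 5796, 6085)

Euclid's formula: a = m² - n², b = 2mn, c = m² + n²
m = 63, n = 46
a = 63² - 46² = 3969 - 2116 = 1853
b = 2 × 63 × 46 = 5796
c = 63² + 46² = 3969 + 2116 = 6085
Verification: 1853² + 5796² = 3433609 + 33593616 = 37027225 = 6085² ✓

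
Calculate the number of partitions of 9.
30

p(n) counts ways to write n as a sum of positive integers (order ignored).
Examples: 9; 8 + 1; 7 + 2; 7 + 1 + 1; 6 + 3; ... (30 total)
p(9) = 30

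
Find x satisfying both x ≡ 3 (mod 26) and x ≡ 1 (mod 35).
211

Using Chinese Remainder Theorem:
M = 26 × 35 = 910
M1 = 35, M2 = 26
y1 = 35^(-1) mod 26 = 3
y2 = 26^(-1) mod 35 = 31
x = (3×35×3 + 1×26×31) mod 910 = 211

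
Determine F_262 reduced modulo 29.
26

Matrix identity: Q^n = [[F_(n+1), F_n], [F_n, F_(n-1)]] with Q = [[1,1],[1,0]].
n = 262 = 100000110₂. Square-and-multiply, entries mod 29:
Q^1 = [[1,1],[1,0]]
Q^2 = (Q^1)² = [[2,1],[1,1]]
Q^4 = (Q^2)² = [[5,3],[3,2]]
Q^8 = (Q^4)² = [[5,21],[21,13]]
Q^16 = (Q^8)² = [[2,1],[1,1]]
Q^32 = (Q^16)² = [[5,3],[3,2]]
Q^65 = (Q^32)²·Q = [[26,5],[5,21]]
Q^131 = (Q^65)²·Q = [[8,5],[5,3]]
Q^262 = (Q^131)² = [[2,26],[26,5]]
F_262 mod 29 = Q^262[0][1] = 26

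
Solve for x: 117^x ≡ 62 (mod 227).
214

Baby-step giant-step with step n = ⌈√227⌉ = 16.
Baby steps 117^j mod 227 (j:value) for j=0..15: 0:1, 1:117, 2:69, 3:128, 4:221, 5:206, 6:40, 7:140, 8:36, 9:126, 10:214, 11:68, 12:11, 13:152, 14:78, 15:46.
Giant-step multiplier: 117^(-16) ≡ 117^(226-16) = 117^210 ≡ 141 (mod 227).
Giant steps γ_i = 62·141^i mod 227: γ_0=62, γ_1=116, γ_2=12, γ_3=103, γ_4=222, γ_5=203, γ_6=21, γ_7=10, γ_8=48, γ_9=185, γ_10=207, γ_11=131, γ_12=84, γ_13=40 (in table at j=6).
x = i·n + j = 13·16 + 6 = 214.
Check: 117^214 ≡ 62 (mod 227).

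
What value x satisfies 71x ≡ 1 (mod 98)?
29

gcd(71, 98) = 1, so the inverse exists.
Extended Euclidean algorithm on (98, 71):
98 = 1 × 71 + 27  ⟹  27 = (1)·98 + (-1)·71
71 = 2 × 27 + 17  ⟹  17 = (-2)·98 + (3)·71
27 = 1 × 17 + 10  ⟹  10 = (3)·98 + (-4)·71
17 = 1 × 10 + 7  ⟹  7 = (-5)·98 + (7)·71
10 = 1 × 7 + 3  ⟹  3 = (8)·98 + (-11)·71
7 = 2 × 3 + 1  ⟹  1 = (-21)·98 + (29)·71
So (29)·71 ≡ 1 (mod 98), i.e. 71^(-1) ≡ 29 (mod 98).
Check: 71 × 29 = 2059 ≡ 1 (mod 98)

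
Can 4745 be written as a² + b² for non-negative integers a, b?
11² + 68² (a=11, b=68)

Factorization: 4745 = 5 × 13 × 73
By Fermat: n is sum of two squares iff every prime p ≡ 3 (mod 4) appears to even power.
All primes ≡ 3 (mod 4) appear to even power.
Search a = 0, 1, 2, … for 4745 - a² a perfect square: first hit at a = 11: 4745 - 121 = 4624 = 68².
4745 = 11² + 68² = 121 + 4624 ✓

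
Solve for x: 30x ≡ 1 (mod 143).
62

gcd(30, 143) = 1, so the inverse exists.
Extended Euclidean algorithm on (143, 30):
143 = 4 × 30 + 23  ⟹  23 = (1)·143 + (-4)·30
30 = 1 × 23 + 7  ⟹  7 = (-1)·143 + (5)·30
23 = 3 × 7 + 2  ⟹  2 = (4)·143 + (-19)·30
7 = 3 × 2 + 1  ⟹  1 = (-13)·143 + (62)·30
So (62)·30 ≡ 1 (mod 143), i.e. 30^(-1) ≡ 62 (mod 143).
Check: 30 × 62 = 1860 ≡ 1 (mod 143)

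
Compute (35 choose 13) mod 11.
3

Using Lucas' theorem:
Write n=35 and k=13 in base 11:
n in base 11: [3, 2]
k in base 11: [1, 2]
C(35,13) mod 11 = ∏ C(n_i, k_i) mod 11
Digit binomials (mod 11): C(3,1) = 3; C(2,2) = 1
Product: 3 × 1 = 3 ≡ 3 (mod 11)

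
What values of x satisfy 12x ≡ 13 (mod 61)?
x ≡ 57 (mod 61)

gcd(12, 61) = 1, which divides 13, so solutions exist.
Find 12^(-1) mod 61 by the extended Euclidean algorithm:
61 = 5 × 12 + 1  ⟹  1 = (1)·61 + (-5)·12
So (-5)·12 ≡ 1 (mod 61), i.e. 12^(-1) ≡ -5 ≡ 56 (mod 61).
x ≡ 56 × 13 = 728 ≡ 57 (mod 61).
Check: 12 × 57 = 684 ≡ 13 (mod 61).
Unique solution: x ≡ 57 (mod 61)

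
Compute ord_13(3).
3

13 is prime, so ord(3) divides φ(13) = 12.
Divisors of 12: 1, 2, 3, 4, 6, 12.
Repeated squaring: 3^1 ≡ 3, 3^2 ≡ 9, 3^4 ≡ 3, 3^8 ≡ 9 (mod 13).
Test 3^d mod 13 for each divisor d in increasing order:
3^1 ≡ 3
3^2 ≡ 9
3^3 = 3^2·3^1 ≡ 1  ← first divisor giving 1
The order is 3.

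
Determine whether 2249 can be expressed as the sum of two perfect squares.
20² + 43² (a=20, b=43)

Factorization: 2249 = 13 × 173
By Fermat: n is sum of two squares iff every prime p ≡ 3 (mod 4) appears to even power.
All primes ≡ 3 (mod 4) appear to even power.
Search a = 0, 1, 2, … for 2249 - a² a perfect square: first hit at a = 20: 2249 - 400 = 1849 = 43².
2249 = 20² + 43² = 400 + 1849 ✓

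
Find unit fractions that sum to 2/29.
1/15 + 1/435

Greedy algorithm:
2/29: ceiling(29/2) = 15, use 1/15
1/435: ceiling(435/1) = 435, use 1/435
Result: 2/29 = 1/15 + 1/435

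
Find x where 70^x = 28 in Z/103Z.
56

Baby-step giant-step with step n = ⌈√103⌉ = 11.
Baby steps 70^j mod 103 (j:value) for j=0..10: 0:1, 1:70, 2:59, 3:10, 4:82, 5:75, 6:100, 7:99, 8:29, 9:73, 10:63.
Giant-step multiplier: 70^(-11) ≡ 70^(102-11) = 70^91 ≡ 65 (mod 103).
Giant steps γ_i = 28·65^i mod 103: γ_0=28, γ_1=69, γ_2=56, γ_3=35, γ_4=9, γ_5=70 (in table at j=1).
x = i·n + j = 5·11 + 1 = 56.
Check: 70^56 ≡ 28 (mod 103).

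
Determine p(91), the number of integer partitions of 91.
64112359

p(n) counts ways to write n as a sum of positive integers (order ignored).
Euler's pentagonal recurrence: p(k) = p(k-1) + p(k-2) - p(k-5) - p(k-7) + p(k-12) + p(k-15) - ... (offsets j(3j∓1)/2, signs ++--, p(0)=1, p(<0)=0).
DP table for k = 0..90: p(0)=1, p(1)=1, p(2)=2, p(3)=3, p(4)=5, p(5)=7, p(6)=11, p(7)=15, p(8)=22, p(9)=30, p(10)=42, p(11)=56, p(12)=77, p(13)=101, p(14)=135, p(15)=176, p(16)=231, p(17)=297, p(18)=385, p(19)=490, p(20)=627, p(21)=792, p(22)=1002, p(23)=1255, p(24)=1575, p(25)=1958, p(26)=2436, p(27)=3010, p(28)=3718, p(29)=4565, p(30)=5604, p(31)=6842, p(32)=8349, p(33)=10143, p(34)=12310, p(35)=14883, p(36)=17977, p(37)=21637, p(38)=26015, p(39)=31185, p(40)=37338, p(41)=44583, p(42)=53174, p(43)=63261, p(44)=75175, p(45)=89134, p(46)=105558, p(47)=124754, p(48)=147273, p(49)=173525, p(50)=204226, p(51)=239943, p(52)=281589, p(53)=329931, p(54)=386155, p(55)=451276, p(56)=526823, p(57)=614154, p(58)=715220, p(59)=831820, p(60)=966467, p(61)=1121505, p(62)=1300156, p(63)=1505499, p(64)=1741630, p(65)=2012558, p(66)=2323520, p(67)=2679689, p(68)=3087735, p(69)=3554345, p(70)=4087968, p(71)=4697205, p(72)=5392783, p(73)=6185689, p(74)=7089500, p(75)=8118264, p(76)=9289091, p(77)=10619863, p(78)=12132164, p(79)=13848650, p(80)=15796476, p(81)=18004327, p(82)=20506255, p(83)=23338469, p(84)=26543660, p(85)=30167357, p(86)=34262962, p(87)=38887673, p(88)=44108109, p(89)=49995925, p(90)=56634173.
Final step: p(91) = p(90) + p(89) - p(86) - p(84) + p(79) + p(76) - p(69) - p(65) + p(56) + p(51) - p(40) - p(34) + p(21) + p(14)
= 56634173 + 49995925 - 34262962 - 26543660 + 13848650 + 9289091 - 3554345 - 2012558 + 526823 + 239943 - 37338 - 12310 + 792 + 135
= 64112359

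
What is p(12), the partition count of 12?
77

p(n) counts ways to write n as a sum of positive integers (order ignored).
Euler's pentagonal recurrence: p(k) = p(k-1) + p(k-2) - p(k-5) - p(k-7) + p(k-12) + p(k-15) - ... (offsets j(3j∓1)/2, signs ++--, p(0)=1, p(<0)=0).
DP table for k = 0..11: p(0)=1, p(1)=1, p(2)=2, p(3)=3, p(4)=5, p(5)=7, p(6)=11, p(7)=15, p(8)=22, p(9)=30, p(10)=42, p(11)=56.
Final step: p(12) = p(11) + p(10) - p(7) - p(5) + p(0)
= 56 + 42 - 15 - 7 + 1
= 77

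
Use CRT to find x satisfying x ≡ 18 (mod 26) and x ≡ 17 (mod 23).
408

Using Chinese Remainder Theorem:
M = 26 × 23 = 598
M1 = 23, M2 = 26
y1 = 23^(-1) mod 26 = 17
y2 = 26^(-1) mod 23 = 8
x = (18×23×17 + 17×26×8) mod 598 = 408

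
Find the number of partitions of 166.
189334822579

p(n) counts ways to write n as a sum of positive integers (order ignored).
Euler's pentagonal recurrence: p(k) = p(k-1) + p(k-2) - p(k-5) - p(k-7) + p(k-12) + p(k-15) - ... (offsets j(3j∓1)/2, signs ++--, p(0)=1, p(<0)=0).
DP table for k = 0..165: p(0)=1, p(1)=1, p(2)=2, p(3)=3, p(4)=5, p(5)=7, p(6)=11, p(7)=15, p(8)=22, p(9)=30, p(10)=42, p(11)=56, p(12)=77, p(13)=101, p(14)=135, p(15)=176, p(16)=231, p(17)=297, p(18)=385, p(19)=490, p(20)=627, p(21)=792, p(22)=1002, p(23)=1255, p(24)=1575, p(25)=1958, p(26)=2436, p(27)=3010, p(28)=3718, p(29)=4565, p(30)=5604, p(31)=6842, p(32)=8349, p(33)=10143, p(34)=12310, p(35)=14883, p(36)=17977, p(37)=21637, p(38)=26015, p(39)=31185, p(40)=37338, p(41)=44583, p(42)=53174, p(43)=63261, p(44)=75175, p(45)=89134, p(46)=105558, p(47)=124754, p(48)=147273, p(49)=173525, p(50)=204226, p(51)=239943, p(52)=281589, p(53)=329931, p(54)=386155, p(55)=451276, p(56)=526823, p(57)=614154, p(58)=715220, p(59)=831820, p(60)=966467, p(61)=1121505, p(62)=1300156, p(63)=1505499, p(64)=1741630, p(65)=2012558, p(66)=2323520, p(67)=2679689, p(68)=3087735, p(69)=3554345, p(70)=4087968, p(71)=4697205, p(72)=5392783, p(73)=6185689, p(74)=7089500, p(75)=8118264, p(76)=9289091, p(77)=10619863, p(78)=12132164, p(79)=13848650, p(80)=15796476, p(81)=18004327, p(82)=20506255, p(83)=23338469, p(84)=26543660, p(85)=30167357, p(86)=34262962, p(87)=38887673, p(88)=44108109, p(89)=49995925, p(90)=56634173, p(91)=64112359, p(92)=72533807, p(93)=82010177, p(94)=92669720, p(95)=104651419, p(96)=118114304, p(97)=133230930, p(98)=150198136, p(99)=169229875, p(100)=190569292, p(101)=214481126, p(102)=241265379, p(103)=271248950, p(104)=304801365, p(105)=342325709, p(106)=384276336, p(107)=431149389, p(108)=483502844, p(109)=541946240, p(110)=607163746, p(111)=679903203, p(112)=761002156, p(113)=851376628, p(114)=952050665, p(115)=1064144451, p(116)=1188908248, p(117)=1327710076, p(118)=1482074143, p(119)=1653668665, p(120)=1844349560, p(121)=2056148051, p(122)=2291320912, p(123)=2552338241, p(124)=2841940500, p(125)=3163127352, p(126)=3519222692, p(127)=3913864295, p(128)=4351078600, p(129)=4835271870, p(130)=5371315400, p(131)=5964539504, p(132)=6620830889, p(133)=7346629512, p(134)=8149040695, p(135)=9035836076, p(136)=10015581680, p(137)=11097645016, p(138)=12292341831, p(139)=13610949895, p(140)=15065878135, p(141)=16670689208, p(142)=18440293320, p(143)=20390982757, p(144)=22540654445, p(145)=24908858009, p(146)=27517052599, p(147)=30388671978, p(148)=33549419497, p(149)=37027355200, p(150)=40853235313, p(151)=45060624582, p(152)=49686288421, p(153)=54770336324, p(154)=60356673280, p(155)=66493182097, p(156)=73232243759, p(157)=80630964769, p(158)=88751778802, p(159)=97662728555, p(160)=107438159466, p(161)=118159068427, p(162)=129913904637, p(163)=142798995930, p(164)=156919475295, p(165)=172389800255.
Final step: p(166) = p(165) + p(164) - p(161) - p(159) + p(154) + p(151) - p(144) - p(140) + p(131) + p(126) - p(115) - p(109) + p(96) + p(89) - p(74) - p(66) + p(49) + p(40) - p(21) - p(11)
= 172389800255 + 156919475295 - 118159068427 - 97662728555 + 60356673280 + 45060624582 - 22540654445 - 15065878135 + 5964539504 + 3519222692 - 1064144451 - 541946240 + 118114304 + 49995925 - 7089500 - 2323520 + 173525 + 37338 - 792 - 56
= 189334822579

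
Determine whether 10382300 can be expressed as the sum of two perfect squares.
Not possible

Factorization: 10382300 = 2^2 × 5^2 × 47^3
By Fermat: n is sum of two squares iff every prime p ≡ 3 (mod 4) appears to even power.
Prime(s) ≡ 3 (mod 4) with odd exponent: [(47, 3)]
Therefore 10382300 cannot be expressed as a² + b².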